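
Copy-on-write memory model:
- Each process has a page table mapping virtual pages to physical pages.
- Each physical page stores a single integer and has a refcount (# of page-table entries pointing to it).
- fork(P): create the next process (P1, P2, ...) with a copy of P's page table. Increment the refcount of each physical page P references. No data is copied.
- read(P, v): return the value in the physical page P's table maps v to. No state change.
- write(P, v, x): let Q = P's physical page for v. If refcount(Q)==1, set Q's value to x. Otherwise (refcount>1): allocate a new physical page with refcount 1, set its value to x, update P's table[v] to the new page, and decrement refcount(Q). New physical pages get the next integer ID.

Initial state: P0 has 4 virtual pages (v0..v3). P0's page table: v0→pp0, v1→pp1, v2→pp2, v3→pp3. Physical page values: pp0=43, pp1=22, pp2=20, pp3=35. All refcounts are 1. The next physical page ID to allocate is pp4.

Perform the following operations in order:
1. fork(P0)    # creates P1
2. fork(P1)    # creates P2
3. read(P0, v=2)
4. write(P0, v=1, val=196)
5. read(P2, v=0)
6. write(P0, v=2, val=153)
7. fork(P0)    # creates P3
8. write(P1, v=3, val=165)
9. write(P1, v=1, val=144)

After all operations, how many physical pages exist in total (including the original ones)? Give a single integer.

Op 1: fork(P0) -> P1. 4 ppages; refcounts: pp0:2 pp1:2 pp2:2 pp3:2
Op 2: fork(P1) -> P2. 4 ppages; refcounts: pp0:3 pp1:3 pp2:3 pp3:3
Op 3: read(P0, v2) -> 20. No state change.
Op 4: write(P0, v1, 196). refcount(pp1)=3>1 -> COPY to pp4. 5 ppages; refcounts: pp0:3 pp1:2 pp2:3 pp3:3 pp4:1
Op 5: read(P2, v0) -> 43. No state change.
Op 6: write(P0, v2, 153). refcount(pp2)=3>1 -> COPY to pp5. 6 ppages; refcounts: pp0:3 pp1:2 pp2:2 pp3:3 pp4:1 pp5:1
Op 7: fork(P0) -> P3. 6 ppages; refcounts: pp0:4 pp1:2 pp2:2 pp3:4 pp4:2 pp5:2
Op 8: write(P1, v3, 165). refcount(pp3)=4>1 -> COPY to pp6. 7 ppages; refcounts: pp0:4 pp1:2 pp2:2 pp3:3 pp4:2 pp5:2 pp6:1
Op 9: write(P1, v1, 144). refcount(pp1)=2>1 -> COPY to pp7. 8 ppages; refcounts: pp0:4 pp1:1 pp2:2 pp3:3 pp4:2 pp5:2 pp6:1 pp7:1

Answer: 8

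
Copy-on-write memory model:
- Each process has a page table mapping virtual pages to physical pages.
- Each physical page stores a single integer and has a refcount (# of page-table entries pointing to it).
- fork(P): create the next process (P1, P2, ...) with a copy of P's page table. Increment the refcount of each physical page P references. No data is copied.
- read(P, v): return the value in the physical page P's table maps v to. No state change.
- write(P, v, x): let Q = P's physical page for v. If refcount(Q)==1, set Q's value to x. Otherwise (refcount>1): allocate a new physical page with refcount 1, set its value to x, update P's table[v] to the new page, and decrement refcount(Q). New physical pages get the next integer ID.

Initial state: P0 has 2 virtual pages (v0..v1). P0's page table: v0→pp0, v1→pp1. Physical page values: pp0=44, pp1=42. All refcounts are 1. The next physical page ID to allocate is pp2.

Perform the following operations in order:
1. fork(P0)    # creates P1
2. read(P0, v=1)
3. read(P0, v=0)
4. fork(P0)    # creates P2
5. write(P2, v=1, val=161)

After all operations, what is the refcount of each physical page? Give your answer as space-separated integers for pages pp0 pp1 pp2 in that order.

Op 1: fork(P0) -> P1. 2 ppages; refcounts: pp0:2 pp1:2
Op 2: read(P0, v1) -> 42. No state change.
Op 3: read(P0, v0) -> 44. No state change.
Op 4: fork(P0) -> P2. 2 ppages; refcounts: pp0:3 pp1:3
Op 5: write(P2, v1, 161). refcount(pp1)=3>1 -> COPY to pp2. 3 ppages; refcounts: pp0:3 pp1:2 pp2:1

Answer: 3 2 1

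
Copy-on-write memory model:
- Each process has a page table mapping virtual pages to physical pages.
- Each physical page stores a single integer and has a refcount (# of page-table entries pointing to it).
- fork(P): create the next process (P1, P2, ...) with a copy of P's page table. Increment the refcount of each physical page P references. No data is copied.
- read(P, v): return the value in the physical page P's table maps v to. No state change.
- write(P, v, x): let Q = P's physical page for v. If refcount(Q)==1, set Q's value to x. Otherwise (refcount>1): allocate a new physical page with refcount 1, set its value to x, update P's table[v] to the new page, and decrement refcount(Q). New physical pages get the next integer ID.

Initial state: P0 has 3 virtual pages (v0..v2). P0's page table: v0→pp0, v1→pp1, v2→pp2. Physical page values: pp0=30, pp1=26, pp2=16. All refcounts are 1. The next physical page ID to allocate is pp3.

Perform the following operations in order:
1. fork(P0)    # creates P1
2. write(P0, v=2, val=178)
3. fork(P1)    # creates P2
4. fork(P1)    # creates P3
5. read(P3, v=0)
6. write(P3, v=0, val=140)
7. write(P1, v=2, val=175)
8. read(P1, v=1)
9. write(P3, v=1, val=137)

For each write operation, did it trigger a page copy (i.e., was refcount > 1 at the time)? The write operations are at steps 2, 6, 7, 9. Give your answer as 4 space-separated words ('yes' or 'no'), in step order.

Op 1: fork(P0) -> P1. 3 ppages; refcounts: pp0:2 pp1:2 pp2:2
Op 2: write(P0, v2, 178). refcount(pp2)=2>1 -> COPY to pp3. 4 ppages; refcounts: pp0:2 pp1:2 pp2:1 pp3:1
Op 3: fork(P1) -> P2. 4 ppages; refcounts: pp0:3 pp1:3 pp2:2 pp3:1
Op 4: fork(P1) -> P3. 4 ppages; refcounts: pp0:4 pp1:4 pp2:3 pp3:1
Op 5: read(P3, v0) -> 30. No state change.
Op 6: write(P3, v0, 140). refcount(pp0)=4>1 -> COPY to pp4. 5 ppages; refcounts: pp0:3 pp1:4 pp2:3 pp3:1 pp4:1
Op 7: write(P1, v2, 175). refcount(pp2)=3>1 -> COPY to pp5. 6 ppages; refcounts: pp0:3 pp1:4 pp2:2 pp3:1 pp4:1 pp5:1
Op 8: read(P1, v1) -> 26. No state change.
Op 9: write(P3, v1, 137). refcount(pp1)=4>1 -> COPY to pp6. 7 ppages; refcounts: pp0:3 pp1:3 pp2:2 pp3:1 pp4:1 pp5:1 pp6:1

yes yes yes yes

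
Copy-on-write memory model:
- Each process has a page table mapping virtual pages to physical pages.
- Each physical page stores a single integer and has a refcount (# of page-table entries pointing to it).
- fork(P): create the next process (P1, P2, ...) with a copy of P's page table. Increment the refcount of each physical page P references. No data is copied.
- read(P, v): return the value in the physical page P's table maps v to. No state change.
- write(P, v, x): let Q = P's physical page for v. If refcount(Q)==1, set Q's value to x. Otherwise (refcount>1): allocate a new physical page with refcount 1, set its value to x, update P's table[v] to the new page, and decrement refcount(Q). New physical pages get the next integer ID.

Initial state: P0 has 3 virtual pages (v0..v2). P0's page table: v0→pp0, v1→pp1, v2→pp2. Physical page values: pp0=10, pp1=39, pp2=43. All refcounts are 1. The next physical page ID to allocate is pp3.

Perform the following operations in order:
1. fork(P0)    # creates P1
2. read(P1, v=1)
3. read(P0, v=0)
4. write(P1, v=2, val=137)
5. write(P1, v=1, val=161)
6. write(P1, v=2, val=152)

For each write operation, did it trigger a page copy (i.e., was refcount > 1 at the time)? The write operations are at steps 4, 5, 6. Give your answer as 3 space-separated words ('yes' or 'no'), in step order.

Op 1: fork(P0) -> P1. 3 ppages; refcounts: pp0:2 pp1:2 pp2:2
Op 2: read(P1, v1) -> 39. No state change.
Op 3: read(P0, v0) -> 10. No state change.
Op 4: write(P1, v2, 137). refcount(pp2)=2>1 -> COPY to pp3. 4 ppages; refcounts: pp0:2 pp1:2 pp2:1 pp3:1
Op 5: write(P1, v1, 161). refcount(pp1)=2>1 -> COPY to pp4. 5 ppages; refcounts: pp0:2 pp1:1 pp2:1 pp3:1 pp4:1
Op 6: write(P1, v2, 152). refcount(pp3)=1 -> write in place. 5 ppages; refcounts: pp0:2 pp1:1 pp2:1 pp3:1 pp4:1

yes yes no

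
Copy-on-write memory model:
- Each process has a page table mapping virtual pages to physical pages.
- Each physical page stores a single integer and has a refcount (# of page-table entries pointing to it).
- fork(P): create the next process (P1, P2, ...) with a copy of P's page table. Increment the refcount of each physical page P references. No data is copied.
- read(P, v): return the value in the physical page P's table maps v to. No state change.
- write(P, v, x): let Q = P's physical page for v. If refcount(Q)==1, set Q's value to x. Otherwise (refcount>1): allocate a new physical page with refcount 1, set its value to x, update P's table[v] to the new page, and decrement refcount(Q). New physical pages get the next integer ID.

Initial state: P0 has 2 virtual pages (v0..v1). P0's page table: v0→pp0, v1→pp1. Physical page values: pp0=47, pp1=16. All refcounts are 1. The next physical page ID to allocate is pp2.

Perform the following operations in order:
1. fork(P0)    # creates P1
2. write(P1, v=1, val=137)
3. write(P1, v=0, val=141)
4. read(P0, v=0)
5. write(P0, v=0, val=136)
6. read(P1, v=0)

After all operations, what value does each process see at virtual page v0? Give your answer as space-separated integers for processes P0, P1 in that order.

Answer: 136 141

Derivation:
Op 1: fork(P0) -> P1. 2 ppages; refcounts: pp0:2 pp1:2
Op 2: write(P1, v1, 137). refcount(pp1)=2>1 -> COPY to pp2. 3 ppages; refcounts: pp0:2 pp1:1 pp2:1
Op 3: write(P1, v0, 141). refcount(pp0)=2>1 -> COPY to pp3. 4 ppages; refcounts: pp0:1 pp1:1 pp2:1 pp3:1
Op 4: read(P0, v0) -> 47. No state change.
Op 5: write(P0, v0, 136). refcount(pp0)=1 -> write in place. 4 ppages; refcounts: pp0:1 pp1:1 pp2:1 pp3:1
Op 6: read(P1, v0) -> 141. No state change.
P0: v0 -> pp0 = 136
P1: v0 -> pp3 = 141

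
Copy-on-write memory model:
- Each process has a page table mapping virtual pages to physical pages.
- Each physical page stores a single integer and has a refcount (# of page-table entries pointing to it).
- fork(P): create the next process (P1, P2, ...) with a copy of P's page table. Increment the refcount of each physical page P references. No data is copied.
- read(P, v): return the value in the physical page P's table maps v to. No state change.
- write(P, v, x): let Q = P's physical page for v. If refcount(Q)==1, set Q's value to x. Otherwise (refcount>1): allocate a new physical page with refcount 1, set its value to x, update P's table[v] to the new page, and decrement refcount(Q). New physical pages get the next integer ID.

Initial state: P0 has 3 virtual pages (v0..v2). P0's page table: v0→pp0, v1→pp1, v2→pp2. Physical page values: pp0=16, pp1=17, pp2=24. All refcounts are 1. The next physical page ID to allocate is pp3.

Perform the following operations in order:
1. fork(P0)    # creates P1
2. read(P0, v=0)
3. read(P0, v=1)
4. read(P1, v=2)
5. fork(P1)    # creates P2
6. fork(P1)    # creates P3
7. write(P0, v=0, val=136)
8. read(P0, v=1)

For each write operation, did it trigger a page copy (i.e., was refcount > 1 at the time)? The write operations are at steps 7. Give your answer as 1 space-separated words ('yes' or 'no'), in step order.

Op 1: fork(P0) -> P1. 3 ppages; refcounts: pp0:2 pp1:2 pp2:2
Op 2: read(P0, v0) -> 16. No state change.
Op 3: read(P0, v1) -> 17. No state change.
Op 4: read(P1, v2) -> 24. No state change.
Op 5: fork(P1) -> P2. 3 ppages; refcounts: pp0:3 pp1:3 pp2:3
Op 6: fork(P1) -> P3. 3 ppages; refcounts: pp0:4 pp1:4 pp2:4
Op 7: write(P0, v0, 136). refcount(pp0)=4>1 -> COPY to pp3. 4 ppages; refcounts: pp0:3 pp1:4 pp2:4 pp3:1
Op 8: read(P0, v1) -> 17. No state change.

yes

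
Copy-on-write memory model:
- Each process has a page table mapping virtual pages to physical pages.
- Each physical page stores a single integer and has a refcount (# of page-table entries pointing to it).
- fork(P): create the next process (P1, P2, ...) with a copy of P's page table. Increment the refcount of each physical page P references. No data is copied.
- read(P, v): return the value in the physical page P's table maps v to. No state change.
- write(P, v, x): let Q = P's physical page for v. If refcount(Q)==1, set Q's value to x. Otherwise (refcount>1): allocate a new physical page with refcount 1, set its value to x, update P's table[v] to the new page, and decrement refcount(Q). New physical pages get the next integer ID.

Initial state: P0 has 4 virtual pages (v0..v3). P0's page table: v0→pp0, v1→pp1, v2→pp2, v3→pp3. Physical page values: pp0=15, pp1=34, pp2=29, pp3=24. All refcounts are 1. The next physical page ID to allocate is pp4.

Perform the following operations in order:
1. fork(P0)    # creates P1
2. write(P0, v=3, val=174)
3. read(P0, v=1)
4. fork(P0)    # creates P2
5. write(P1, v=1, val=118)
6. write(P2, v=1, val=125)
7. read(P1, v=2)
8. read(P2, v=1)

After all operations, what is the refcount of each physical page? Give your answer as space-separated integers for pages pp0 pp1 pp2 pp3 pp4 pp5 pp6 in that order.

Answer: 3 1 3 1 2 1 1

Derivation:
Op 1: fork(P0) -> P1. 4 ppages; refcounts: pp0:2 pp1:2 pp2:2 pp3:2
Op 2: write(P0, v3, 174). refcount(pp3)=2>1 -> COPY to pp4. 5 ppages; refcounts: pp0:2 pp1:2 pp2:2 pp3:1 pp4:1
Op 3: read(P0, v1) -> 34. No state change.
Op 4: fork(P0) -> P2. 5 ppages; refcounts: pp0:3 pp1:3 pp2:3 pp3:1 pp4:2
Op 5: write(P1, v1, 118). refcount(pp1)=3>1 -> COPY to pp5. 6 ppages; refcounts: pp0:3 pp1:2 pp2:3 pp3:1 pp4:2 pp5:1
Op 6: write(P2, v1, 125). refcount(pp1)=2>1 -> COPY to pp6. 7 ppages; refcounts: pp0:3 pp1:1 pp2:3 pp3:1 pp4:2 pp5:1 pp6:1
Op 7: read(P1, v2) -> 29. No state change.
Op 8: read(P2, v1) -> 125. No state change.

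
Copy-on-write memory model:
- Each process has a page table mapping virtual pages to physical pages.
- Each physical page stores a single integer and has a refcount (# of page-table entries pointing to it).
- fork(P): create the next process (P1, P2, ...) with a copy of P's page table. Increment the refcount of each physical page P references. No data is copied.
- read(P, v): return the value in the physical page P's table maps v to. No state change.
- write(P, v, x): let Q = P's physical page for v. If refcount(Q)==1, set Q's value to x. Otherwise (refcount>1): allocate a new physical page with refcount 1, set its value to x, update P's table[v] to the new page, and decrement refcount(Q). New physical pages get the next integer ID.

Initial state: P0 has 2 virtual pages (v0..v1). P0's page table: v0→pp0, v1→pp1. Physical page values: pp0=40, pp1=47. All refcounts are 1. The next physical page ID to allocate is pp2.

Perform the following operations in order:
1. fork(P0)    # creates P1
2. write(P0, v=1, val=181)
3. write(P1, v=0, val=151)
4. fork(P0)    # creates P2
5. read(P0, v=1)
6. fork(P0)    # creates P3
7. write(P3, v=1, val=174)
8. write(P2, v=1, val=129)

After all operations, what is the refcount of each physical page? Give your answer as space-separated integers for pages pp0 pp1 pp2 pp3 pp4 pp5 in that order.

Op 1: fork(P0) -> P1. 2 ppages; refcounts: pp0:2 pp1:2
Op 2: write(P0, v1, 181). refcount(pp1)=2>1 -> COPY to pp2. 3 ppages; refcounts: pp0:2 pp1:1 pp2:1
Op 3: write(P1, v0, 151). refcount(pp0)=2>1 -> COPY to pp3. 4 ppages; refcounts: pp0:1 pp1:1 pp2:1 pp3:1
Op 4: fork(P0) -> P2. 4 ppages; refcounts: pp0:2 pp1:1 pp2:2 pp3:1
Op 5: read(P0, v1) -> 181. No state change.
Op 6: fork(P0) -> P3. 4 ppages; refcounts: pp0:3 pp1:1 pp2:3 pp3:1
Op 7: write(P3, v1, 174). refcount(pp2)=3>1 -> COPY to pp4. 5 ppages; refcounts: pp0:3 pp1:1 pp2:2 pp3:1 pp4:1
Op 8: write(P2, v1, 129). refcount(pp2)=2>1 -> COPY to pp5. 6 ppages; refcounts: pp0:3 pp1:1 pp2:1 pp3:1 pp4:1 pp5:1

Answer: 3 1 1 1 1 1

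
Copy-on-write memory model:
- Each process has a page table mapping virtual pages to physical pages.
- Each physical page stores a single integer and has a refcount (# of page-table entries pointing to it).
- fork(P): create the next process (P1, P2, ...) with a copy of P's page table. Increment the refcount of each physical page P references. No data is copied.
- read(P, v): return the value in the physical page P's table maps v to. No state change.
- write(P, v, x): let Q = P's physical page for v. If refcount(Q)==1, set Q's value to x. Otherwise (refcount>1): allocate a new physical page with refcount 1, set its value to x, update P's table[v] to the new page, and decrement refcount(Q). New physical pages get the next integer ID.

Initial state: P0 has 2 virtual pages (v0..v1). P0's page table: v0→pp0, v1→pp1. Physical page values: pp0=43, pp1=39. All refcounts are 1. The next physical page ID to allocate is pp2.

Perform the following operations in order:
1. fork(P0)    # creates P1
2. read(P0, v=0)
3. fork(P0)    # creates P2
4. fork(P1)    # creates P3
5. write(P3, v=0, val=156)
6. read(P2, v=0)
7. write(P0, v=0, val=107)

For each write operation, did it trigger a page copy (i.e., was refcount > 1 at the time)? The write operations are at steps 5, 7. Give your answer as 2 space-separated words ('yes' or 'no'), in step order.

Op 1: fork(P0) -> P1. 2 ppages; refcounts: pp0:2 pp1:2
Op 2: read(P0, v0) -> 43. No state change.
Op 3: fork(P0) -> P2. 2 ppages; refcounts: pp0:3 pp1:3
Op 4: fork(P1) -> P3. 2 ppages; refcounts: pp0:4 pp1:4
Op 5: write(P3, v0, 156). refcount(pp0)=4>1 -> COPY to pp2. 3 ppages; refcounts: pp0:3 pp1:4 pp2:1
Op 6: read(P2, v0) -> 43. No state change.
Op 7: write(P0, v0, 107). refcount(pp0)=3>1 -> COPY to pp3. 4 ppages; refcounts: pp0:2 pp1:4 pp2:1 pp3:1

yes yes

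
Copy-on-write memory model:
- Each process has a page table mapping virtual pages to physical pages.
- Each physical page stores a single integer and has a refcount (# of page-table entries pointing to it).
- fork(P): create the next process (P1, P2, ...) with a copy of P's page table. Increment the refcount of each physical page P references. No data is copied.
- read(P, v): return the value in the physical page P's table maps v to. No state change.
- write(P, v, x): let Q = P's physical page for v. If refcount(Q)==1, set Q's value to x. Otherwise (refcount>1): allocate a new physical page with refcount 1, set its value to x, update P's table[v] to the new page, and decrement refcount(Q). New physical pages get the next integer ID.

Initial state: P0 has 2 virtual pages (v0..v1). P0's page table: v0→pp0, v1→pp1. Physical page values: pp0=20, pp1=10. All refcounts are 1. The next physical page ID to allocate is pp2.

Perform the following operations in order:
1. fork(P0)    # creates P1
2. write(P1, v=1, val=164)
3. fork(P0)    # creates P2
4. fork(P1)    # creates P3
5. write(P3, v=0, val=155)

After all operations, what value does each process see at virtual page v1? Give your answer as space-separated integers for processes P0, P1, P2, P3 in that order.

Op 1: fork(P0) -> P1. 2 ppages; refcounts: pp0:2 pp1:2
Op 2: write(P1, v1, 164). refcount(pp1)=2>1 -> COPY to pp2. 3 ppages; refcounts: pp0:2 pp1:1 pp2:1
Op 3: fork(P0) -> P2. 3 ppages; refcounts: pp0:3 pp1:2 pp2:1
Op 4: fork(P1) -> P3. 3 ppages; refcounts: pp0:4 pp1:2 pp2:2
Op 5: write(P3, v0, 155). refcount(pp0)=4>1 -> COPY to pp3. 4 ppages; refcounts: pp0:3 pp1:2 pp2:2 pp3:1
P0: v1 -> pp1 = 10
P1: v1 -> pp2 = 164
P2: v1 -> pp1 = 10
P3: v1 -> pp2 = 164

Answer: 10 164 10 164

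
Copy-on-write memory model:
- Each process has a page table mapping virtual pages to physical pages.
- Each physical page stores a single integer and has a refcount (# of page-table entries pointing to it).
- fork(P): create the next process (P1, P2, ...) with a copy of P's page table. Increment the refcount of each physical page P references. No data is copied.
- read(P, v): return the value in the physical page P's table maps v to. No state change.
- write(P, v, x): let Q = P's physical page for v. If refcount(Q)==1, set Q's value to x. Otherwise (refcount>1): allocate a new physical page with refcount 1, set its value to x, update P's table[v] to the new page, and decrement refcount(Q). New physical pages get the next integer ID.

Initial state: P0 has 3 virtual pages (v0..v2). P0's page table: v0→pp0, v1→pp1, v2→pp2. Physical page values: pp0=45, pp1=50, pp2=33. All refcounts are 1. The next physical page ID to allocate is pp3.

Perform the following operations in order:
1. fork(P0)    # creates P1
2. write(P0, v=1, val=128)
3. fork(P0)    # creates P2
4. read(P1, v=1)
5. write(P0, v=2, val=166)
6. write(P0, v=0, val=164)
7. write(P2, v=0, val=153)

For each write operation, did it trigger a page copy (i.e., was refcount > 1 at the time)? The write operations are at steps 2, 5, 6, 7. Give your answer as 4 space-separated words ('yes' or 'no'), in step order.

Op 1: fork(P0) -> P1. 3 ppages; refcounts: pp0:2 pp1:2 pp2:2
Op 2: write(P0, v1, 128). refcount(pp1)=2>1 -> COPY to pp3. 4 ppages; refcounts: pp0:2 pp1:1 pp2:2 pp3:1
Op 3: fork(P0) -> P2. 4 ppages; refcounts: pp0:3 pp1:1 pp2:3 pp3:2
Op 4: read(P1, v1) -> 50. No state change.
Op 5: write(P0, v2, 166). refcount(pp2)=3>1 -> COPY to pp4. 5 ppages; refcounts: pp0:3 pp1:1 pp2:2 pp3:2 pp4:1
Op 6: write(P0, v0, 164). refcount(pp0)=3>1 -> COPY to pp5. 6 ppages; refcounts: pp0:2 pp1:1 pp2:2 pp3:2 pp4:1 pp5:1
Op 7: write(P2, v0, 153). refcount(pp0)=2>1 -> COPY to pp6. 7 ppages; refcounts: pp0:1 pp1:1 pp2:2 pp3:2 pp4:1 pp5:1 pp6:1

yes yes yes yes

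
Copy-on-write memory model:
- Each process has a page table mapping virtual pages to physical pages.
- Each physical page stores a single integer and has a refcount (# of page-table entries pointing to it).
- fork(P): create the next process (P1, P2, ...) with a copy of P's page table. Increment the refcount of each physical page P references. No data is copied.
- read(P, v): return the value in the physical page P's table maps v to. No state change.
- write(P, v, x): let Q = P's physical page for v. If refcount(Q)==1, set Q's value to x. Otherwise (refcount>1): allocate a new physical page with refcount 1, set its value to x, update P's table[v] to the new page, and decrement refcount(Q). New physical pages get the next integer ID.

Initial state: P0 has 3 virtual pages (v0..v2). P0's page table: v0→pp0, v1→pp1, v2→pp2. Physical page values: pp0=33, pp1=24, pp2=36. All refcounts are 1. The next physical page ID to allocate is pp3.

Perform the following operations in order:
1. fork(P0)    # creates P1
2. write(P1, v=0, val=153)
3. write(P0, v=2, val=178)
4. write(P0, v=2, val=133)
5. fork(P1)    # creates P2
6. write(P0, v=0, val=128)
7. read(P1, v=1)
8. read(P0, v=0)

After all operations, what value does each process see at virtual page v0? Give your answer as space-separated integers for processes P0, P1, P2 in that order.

Op 1: fork(P0) -> P1. 3 ppages; refcounts: pp0:2 pp1:2 pp2:2
Op 2: write(P1, v0, 153). refcount(pp0)=2>1 -> COPY to pp3. 4 ppages; refcounts: pp0:1 pp1:2 pp2:2 pp3:1
Op 3: write(P0, v2, 178). refcount(pp2)=2>1 -> COPY to pp4. 5 ppages; refcounts: pp0:1 pp1:2 pp2:1 pp3:1 pp4:1
Op 4: write(P0, v2, 133). refcount(pp4)=1 -> write in place. 5 ppages; refcounts: pp0:1 pp1:2 pp2:1 pp3:1 pp4:1
Op 5: fork(P1) -> P2. 5 ppages; refcounts: pp0:1 pp1:3 pp2:2 pp3:2 pp4:1
Op 6: write(P0, v0, 128). refcount(pp0)=1 -> write in place. 5 ppages; refcounts: pp0:1 pp1:3 pp2:2 pp3:2 pp4:1
Op 7: read(P1, v1) -> 24. No state change.
Op 8: read(P0, v0) -> 128. No state change.
P0: v0 -> pp0 = 128
P1: v0 -> pp3 = 153
P2: v0 -> pp3 = 153

Answer: 128 153 153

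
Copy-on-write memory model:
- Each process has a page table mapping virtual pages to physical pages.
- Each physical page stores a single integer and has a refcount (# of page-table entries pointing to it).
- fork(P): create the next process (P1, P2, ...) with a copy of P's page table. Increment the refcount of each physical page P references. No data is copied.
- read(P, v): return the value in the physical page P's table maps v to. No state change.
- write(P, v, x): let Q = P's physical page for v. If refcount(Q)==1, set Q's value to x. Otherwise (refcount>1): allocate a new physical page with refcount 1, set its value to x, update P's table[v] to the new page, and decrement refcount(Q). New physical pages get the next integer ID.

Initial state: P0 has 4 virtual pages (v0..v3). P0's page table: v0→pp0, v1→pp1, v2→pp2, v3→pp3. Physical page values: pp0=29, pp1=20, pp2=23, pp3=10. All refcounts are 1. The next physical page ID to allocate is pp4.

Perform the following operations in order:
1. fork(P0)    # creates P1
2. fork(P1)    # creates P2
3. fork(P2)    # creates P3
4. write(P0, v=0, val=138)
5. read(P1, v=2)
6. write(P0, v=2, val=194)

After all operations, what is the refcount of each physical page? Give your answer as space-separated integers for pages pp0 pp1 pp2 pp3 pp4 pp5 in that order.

Op 1: fork(P0) -> P1. 4 ppages; refcounts: pp0:2 pp1:2 pp2:2 pp3:2
Op 2: fork(P1) -> P2. 4 ppages; refcounts: pp0:3 pp1:3 pp2:3 pp3:3
Op 3: fork(P2) -> P3. 4 ppages; refcounts: pp0:4 pp1:4 pp2:4 pp3:4
Op 4: write(P0, v0, 138). refcount(pp0)=4>1 -> COPY to pp4. 5 ppages; refcounts: pp0:3 pp1:4 pp2:4 pp3:4 pp4:1
Op 5: read(P1, v2) -> 23. No state change.
Op 6: write(P0, v2, 194). refcount(pp2)=4>1 -> COPY to pp5. 6 ppages; refcounts: pp0:3 pp1:4 pp2:3 pp3:4 pp4:1 pp5:1

Answer: 3 4 3 4 1 1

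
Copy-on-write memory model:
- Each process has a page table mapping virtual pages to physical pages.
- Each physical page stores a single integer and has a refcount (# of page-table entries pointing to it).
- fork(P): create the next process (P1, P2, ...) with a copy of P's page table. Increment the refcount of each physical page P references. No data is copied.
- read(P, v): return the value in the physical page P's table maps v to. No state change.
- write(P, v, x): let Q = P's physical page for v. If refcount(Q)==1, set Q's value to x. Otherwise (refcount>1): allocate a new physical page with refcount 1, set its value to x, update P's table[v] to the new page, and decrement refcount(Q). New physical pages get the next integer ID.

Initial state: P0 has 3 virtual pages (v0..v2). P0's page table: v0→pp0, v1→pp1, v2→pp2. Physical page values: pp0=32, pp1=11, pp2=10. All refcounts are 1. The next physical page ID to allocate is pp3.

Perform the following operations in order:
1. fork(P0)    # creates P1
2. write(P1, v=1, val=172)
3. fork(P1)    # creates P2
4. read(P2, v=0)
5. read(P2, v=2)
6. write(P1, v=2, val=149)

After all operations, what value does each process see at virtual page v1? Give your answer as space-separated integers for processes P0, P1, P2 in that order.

Op 1: fork(P0) -> P1. 3 ppages; refcounts: pp0:2 pp1:2 pp2:2
Op 2: write(P1, v1, 172). refcount(pp1)=2>1 -> COPY to pp3. 4 ppages; refcounts: pp0:2 pp1:1 pp2:2 pp3:1
Op 3: fork(P1) -> P2. 4 ppages; refcounts: pp0:3 pp1:1 pp2:3 pp3:2
Op 4: read(P2, v0) -> 32. No state change.
Op 5: read(P2, v2) -> 10. No state change.
Op 6: write(P1, v2, 149). refcount(pp2)=3>1 -> COPY to pp4. 5 ppages; refcounts: pp0:3 pp1:1 pp2:2 pp3:2 pp4:1
P0: v1 -> pp1 = 11
P1: v1 -> pp3 = 172
P2: v1 -> pp3 = 172

Answer: 11 172 172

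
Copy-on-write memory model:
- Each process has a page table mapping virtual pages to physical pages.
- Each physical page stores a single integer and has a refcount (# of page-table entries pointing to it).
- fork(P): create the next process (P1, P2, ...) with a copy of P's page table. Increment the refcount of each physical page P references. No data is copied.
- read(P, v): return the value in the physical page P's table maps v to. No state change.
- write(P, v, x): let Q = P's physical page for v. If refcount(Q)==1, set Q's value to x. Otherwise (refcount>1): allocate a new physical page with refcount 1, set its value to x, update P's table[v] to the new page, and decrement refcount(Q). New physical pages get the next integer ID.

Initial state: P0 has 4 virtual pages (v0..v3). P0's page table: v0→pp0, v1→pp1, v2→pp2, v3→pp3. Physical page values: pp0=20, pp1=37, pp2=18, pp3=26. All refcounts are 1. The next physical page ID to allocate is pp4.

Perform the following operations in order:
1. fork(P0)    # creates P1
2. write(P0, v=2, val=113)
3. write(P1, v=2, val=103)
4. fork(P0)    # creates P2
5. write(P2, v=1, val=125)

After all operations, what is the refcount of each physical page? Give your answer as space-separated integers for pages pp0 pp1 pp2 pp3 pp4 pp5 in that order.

Op 1: fork(P0) -> P1. 4 ppages; refcounts: pp0:2 pp1:2 pp2:2 pp3:2
Op 2: write(P0, v2, 113). refcount(pp2)=2>1 -> COPY to pp4. 5 ppages; refcounts: pp0:2 pp1:2 pp2:1 pp3:2 pp4:1
Op 3: write(P1, v2, 103). refcount(pp2)=1 -> write in place. 5 ppages; refcounts: pp0:2 pp1:2 pp2:1 pp3:2 pp4:1
Op 4: fork(P0) -> P2. 5 ppages; refcounts: pp0:3 pp1:3 pp2:1 pp3:3 pp4:2
Op 5: write(P2, v1, 125). refcount(pp1)=3>1 -> COPY to pp5. 6 ppages; refcounts: pp0:3 pp1:2 pp2:1 pp3:3 pp4:2 pp5:1

Answer: 3 2 1 3 2 1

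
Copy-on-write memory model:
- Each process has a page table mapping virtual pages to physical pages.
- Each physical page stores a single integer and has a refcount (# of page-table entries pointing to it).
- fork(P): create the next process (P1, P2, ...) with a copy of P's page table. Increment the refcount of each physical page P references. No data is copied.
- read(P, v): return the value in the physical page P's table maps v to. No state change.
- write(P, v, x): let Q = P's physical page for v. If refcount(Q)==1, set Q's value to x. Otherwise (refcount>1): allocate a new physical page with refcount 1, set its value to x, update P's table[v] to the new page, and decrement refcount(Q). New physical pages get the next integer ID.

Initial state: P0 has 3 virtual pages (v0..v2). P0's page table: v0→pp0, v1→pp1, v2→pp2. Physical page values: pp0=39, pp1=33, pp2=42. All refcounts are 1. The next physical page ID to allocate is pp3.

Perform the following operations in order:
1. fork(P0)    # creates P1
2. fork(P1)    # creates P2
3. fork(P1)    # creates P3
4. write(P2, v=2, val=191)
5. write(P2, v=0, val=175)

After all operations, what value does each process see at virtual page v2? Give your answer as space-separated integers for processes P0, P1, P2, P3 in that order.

Answer: 42 42 191 42

Derivation:
Op 1: fork(P0) -> P1. 3 ppages; refcounts: pp0:2 pp1:2 pp2:2
Op 2: fork(P1) -> P2. 3 ppages; refcounts: pp0:3 pp1:3 pp2:3
Op 3: fork(P1) -> P3. 3 ppages; refcounts: pp0:4 pp1:4 pp2:4
Op 4: write(P2, v2, 191). refcount(pp2)=4>1 -> COPY to pp3. 4 ppages; refcounts: pp0:4 pp1:4 pp2:3 pp3:1
Op 5: write(P2, v0, 175). refcount(pp0)=4>1 -> COPY to pp4. 5 ppages; refcounts: pp0:3 pp1:4 pp2:3 pp3:1 pp4:1
P0: v2 -> pp2 = 42
P1: v2 -> pp2 = 42
P2: v2 -> pp3 = 191
P3: v2 -> pp2 = 42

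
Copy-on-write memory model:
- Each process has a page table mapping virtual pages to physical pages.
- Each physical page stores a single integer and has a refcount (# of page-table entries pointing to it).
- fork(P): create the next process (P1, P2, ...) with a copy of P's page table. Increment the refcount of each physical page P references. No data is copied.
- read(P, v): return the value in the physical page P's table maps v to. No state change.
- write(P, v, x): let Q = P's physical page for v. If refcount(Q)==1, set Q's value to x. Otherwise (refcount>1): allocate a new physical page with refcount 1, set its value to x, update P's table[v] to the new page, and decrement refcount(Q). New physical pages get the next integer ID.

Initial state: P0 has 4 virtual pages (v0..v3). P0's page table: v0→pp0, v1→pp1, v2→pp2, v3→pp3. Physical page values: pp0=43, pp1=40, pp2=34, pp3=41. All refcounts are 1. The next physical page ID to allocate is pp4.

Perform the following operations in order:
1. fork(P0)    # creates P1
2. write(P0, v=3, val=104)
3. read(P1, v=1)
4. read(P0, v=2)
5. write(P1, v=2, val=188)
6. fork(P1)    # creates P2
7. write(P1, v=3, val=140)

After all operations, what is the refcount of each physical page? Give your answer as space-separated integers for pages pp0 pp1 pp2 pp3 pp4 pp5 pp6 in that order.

Op 1: fork(P0) -> P1. 4 ppages; refcounts: pp0:2 pp1:2 pp2:2 pp3:2
Op 2: write(P0, v3, 104). refcount(pp3)=2>1 -> COPY to pp4. 5 ppages; refcounts: pp0:2 pp1:2 pp2:2 pp3:1 pp4:1
Op 3: read(P1, v1) -> 40. No state change.
Op 4: read(P0, v2) -> 34. No state change.
Op 5: write(P1, v2, 188). refcount(pp2)=2>1 -> COPY to pp5. 6 ppages; refcounts: pp0:2 pp1:2 pp2:1 pp3:1 pp4:1 pp5:1
Op 6: fork(P1) -> P2. 6 ppages; refcounts: pp0:3 pp1:3 pp2:1 pp3:2 pp4:1 pp5:2
Op 7: write(P1, v3, 140). refcount(pp3)=2>1 -> COPY to pp6. 7 ppages; refcounts: pp0:3 pp1:3 pp2:1 pp3:1 pp4:1 pp5:2 pp6:1

Answer: 3 3 1 1 1 2 1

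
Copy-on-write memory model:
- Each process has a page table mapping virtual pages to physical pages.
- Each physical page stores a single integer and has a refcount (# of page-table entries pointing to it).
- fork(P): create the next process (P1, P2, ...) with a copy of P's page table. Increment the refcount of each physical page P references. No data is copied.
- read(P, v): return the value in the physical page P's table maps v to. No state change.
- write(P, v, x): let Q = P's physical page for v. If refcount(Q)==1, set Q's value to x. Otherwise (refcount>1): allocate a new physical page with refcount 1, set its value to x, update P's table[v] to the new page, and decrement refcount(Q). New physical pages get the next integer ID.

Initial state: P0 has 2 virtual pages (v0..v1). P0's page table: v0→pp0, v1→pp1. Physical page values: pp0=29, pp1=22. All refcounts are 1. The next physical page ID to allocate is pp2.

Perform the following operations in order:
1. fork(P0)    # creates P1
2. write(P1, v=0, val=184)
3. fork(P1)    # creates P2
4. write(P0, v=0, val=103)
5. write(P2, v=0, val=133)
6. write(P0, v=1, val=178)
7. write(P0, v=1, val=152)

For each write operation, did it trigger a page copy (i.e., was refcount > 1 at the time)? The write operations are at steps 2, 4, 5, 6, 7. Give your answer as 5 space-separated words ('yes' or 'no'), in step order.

Op 1: fork(P0) -> P1. 2 ppages; refcounts: pp0:2 pp1:2
Op 2: write(P1, v0, 184). refcount(pp0)=2>1 -> COPY to pp2. 3 ppages; refcounts: pp0:1 pp1:2 pp2:1
Op 3: fork(P1) -> P2. 3 ppages; refcounts: pp0:1 pp1:3 pp2:2
Op 4: write(P0, v0, 103). refcount(pp0)=1 -> write in place. 3 ppages; refcounts: pp0:1 pp1:3 pp2:2
Op 5: write(P2, v0, 133). refcount(pp2)=2>1 -> COPY to pp3. 4 ppages; refcounts: pp0:1 pp1:3 pp2:1 pp3:1
Op 6: write(P0, v1, 178). refcount(pp1)=3>1 -> COPY to pp4. 5 ppages; refcounts: pp0:1 pp1:2 pp2:1 pp3:1 pp4:1
Op 7: write(P0, v1, 152). refcount(pp4)=1 -> write in place. 5 ppages; refcounts: pp0:1 pp1:2 pp2:1 pp3:1 pp4:1

yes no yes yes no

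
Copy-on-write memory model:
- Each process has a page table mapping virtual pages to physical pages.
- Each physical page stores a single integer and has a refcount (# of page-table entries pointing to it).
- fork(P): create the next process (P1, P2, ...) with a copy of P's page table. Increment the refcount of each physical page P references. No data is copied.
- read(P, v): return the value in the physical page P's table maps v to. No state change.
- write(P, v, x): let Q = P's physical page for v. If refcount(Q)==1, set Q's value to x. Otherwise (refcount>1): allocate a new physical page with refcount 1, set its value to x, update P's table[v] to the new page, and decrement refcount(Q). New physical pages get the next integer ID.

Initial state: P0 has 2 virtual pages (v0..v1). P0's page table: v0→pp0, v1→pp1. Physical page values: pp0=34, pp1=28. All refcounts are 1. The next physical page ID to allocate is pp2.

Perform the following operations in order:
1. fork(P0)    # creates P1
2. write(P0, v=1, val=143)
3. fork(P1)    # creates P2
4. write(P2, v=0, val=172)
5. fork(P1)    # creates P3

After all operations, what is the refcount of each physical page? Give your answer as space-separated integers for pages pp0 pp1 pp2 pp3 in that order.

Op 1: fork(P0) -> P1. 2 ppages; refcounts: pp0:2 pp1:2
Op 2: write(P0, v1, 143). refcount(pp1)=2>1 -> COPY to pp2. 3 ppages; refcounts: pp0:2 pp1:1 pp2:1
Op 3: fork(P1) -> P2. 3 ppages; refcounts: pp0:3 pp1:2 pp2:1
Op 4: write(P2, v0, 172). refcount(pp0)=3>1 -> COPY to pp3. 4 ppages; refcounts: pp0:2 pp1:2 pp2:1 pp3:1
Op 5: fork(P1) -> P3. 4 ppages; refcounts: pp0:3 pp1:3 pp2:1 pp3:1

Answer: 3 3 1 1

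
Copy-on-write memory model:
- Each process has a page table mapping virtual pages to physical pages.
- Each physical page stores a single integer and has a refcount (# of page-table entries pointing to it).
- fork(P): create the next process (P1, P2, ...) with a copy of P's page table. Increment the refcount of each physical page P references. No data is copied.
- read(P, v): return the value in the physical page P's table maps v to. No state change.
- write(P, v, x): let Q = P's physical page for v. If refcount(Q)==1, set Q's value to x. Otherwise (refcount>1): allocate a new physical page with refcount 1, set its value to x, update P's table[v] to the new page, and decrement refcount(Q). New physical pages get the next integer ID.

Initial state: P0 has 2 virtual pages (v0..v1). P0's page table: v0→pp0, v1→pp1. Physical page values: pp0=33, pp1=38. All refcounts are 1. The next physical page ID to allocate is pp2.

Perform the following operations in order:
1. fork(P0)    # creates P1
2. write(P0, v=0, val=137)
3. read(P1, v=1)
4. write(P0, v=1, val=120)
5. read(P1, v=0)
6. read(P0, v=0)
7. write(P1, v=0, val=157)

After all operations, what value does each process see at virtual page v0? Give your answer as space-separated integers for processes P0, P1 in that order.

Answer: 137 157

Derivation:
Op 1: fork(P0) -> P1. 2 ppages; refcounts: pp0:2 pp1:2
Op 2: write(P0, v0, 137). refcount(pp0)=2>1 -> COPY to pp2. 3 ppages; refcounts: pp0:1 pp1:2 pp2:1
Op 3: read(P1, v1) -> 38. No state change.
Op 4: write(P0, v1, 120). refcount(pp1)=2>1 -> COPY to pp3. 4 ppages; refcounts: pp0:1 pp1:1 pp2:1 pp3:1
Op 5: read(P1, v0) -> 33. No state change.
Op 6: read(P0, v0) -> 137. No state change.
Op 7: write(P1, v0, 157). refcount(pp0)=1 -> write in place. 4 ppages; refcounts: pp0:1 pp1:1 pp2:1 pp3:1
P0: v0 -> pp2 = 137
P1: v0 -> pp0 = 157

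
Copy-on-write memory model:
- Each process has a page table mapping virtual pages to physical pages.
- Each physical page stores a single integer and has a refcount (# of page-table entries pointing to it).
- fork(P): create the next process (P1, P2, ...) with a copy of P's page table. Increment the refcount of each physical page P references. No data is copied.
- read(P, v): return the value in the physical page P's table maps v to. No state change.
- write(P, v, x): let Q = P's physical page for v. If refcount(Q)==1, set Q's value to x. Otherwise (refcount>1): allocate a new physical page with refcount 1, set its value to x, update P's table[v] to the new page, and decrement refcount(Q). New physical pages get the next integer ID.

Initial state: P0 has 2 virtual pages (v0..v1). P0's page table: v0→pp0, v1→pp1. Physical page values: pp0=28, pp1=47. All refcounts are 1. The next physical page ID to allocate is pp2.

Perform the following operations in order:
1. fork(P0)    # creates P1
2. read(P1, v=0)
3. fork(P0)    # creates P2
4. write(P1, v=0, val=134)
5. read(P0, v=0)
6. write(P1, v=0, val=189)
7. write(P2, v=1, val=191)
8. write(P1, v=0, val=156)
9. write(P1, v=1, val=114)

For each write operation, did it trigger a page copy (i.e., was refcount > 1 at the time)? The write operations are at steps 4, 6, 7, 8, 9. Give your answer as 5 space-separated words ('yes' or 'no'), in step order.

Op 1: fork(P0) -> P1. 2 ppages; refcounts: pp0:2 pp1:2
Op 2: read(P1, v0) -> 28. No state change.
Op 3: fork(P0) -> P2. 2 ppages; refcounts: pp0:3 pp1:3
Op 4: write(P1, v0, 134). refcount(pp0)=3>1 -> COPY to pp2. 3 ppages; refcounts: pp0:2 pp1:3 pp2:1
Op 5: read(P0, v0) -> 28. No state change.
Op 6: write(P1, v0, 189). refcount(pp2)=1 -> write in place. 3 ppages; refcounts: pp0:2 pp1:3 pp2:1
Op 7: write(P2, v1, 191). refcount(pp1)=3>1 -> COPY to pp3. 4 ppages; refcounts: pp0:2 pp1:2 pp2:1 pp3:1
Op 8: write(P1, v0, 156). refcount(pp2)=1 -> write in place. 4 ppages; refcounts: pp0:2 pp1:2 pp2:1 pp3:1
Op 9: write(P1, v1, 114). refcount(pp1)=2>1 -> COPY to pp4. 5 ppages; refcounts: pp0:2 pp1:1 pp2:1 pp3:1 pp4:1

yes no yes no yes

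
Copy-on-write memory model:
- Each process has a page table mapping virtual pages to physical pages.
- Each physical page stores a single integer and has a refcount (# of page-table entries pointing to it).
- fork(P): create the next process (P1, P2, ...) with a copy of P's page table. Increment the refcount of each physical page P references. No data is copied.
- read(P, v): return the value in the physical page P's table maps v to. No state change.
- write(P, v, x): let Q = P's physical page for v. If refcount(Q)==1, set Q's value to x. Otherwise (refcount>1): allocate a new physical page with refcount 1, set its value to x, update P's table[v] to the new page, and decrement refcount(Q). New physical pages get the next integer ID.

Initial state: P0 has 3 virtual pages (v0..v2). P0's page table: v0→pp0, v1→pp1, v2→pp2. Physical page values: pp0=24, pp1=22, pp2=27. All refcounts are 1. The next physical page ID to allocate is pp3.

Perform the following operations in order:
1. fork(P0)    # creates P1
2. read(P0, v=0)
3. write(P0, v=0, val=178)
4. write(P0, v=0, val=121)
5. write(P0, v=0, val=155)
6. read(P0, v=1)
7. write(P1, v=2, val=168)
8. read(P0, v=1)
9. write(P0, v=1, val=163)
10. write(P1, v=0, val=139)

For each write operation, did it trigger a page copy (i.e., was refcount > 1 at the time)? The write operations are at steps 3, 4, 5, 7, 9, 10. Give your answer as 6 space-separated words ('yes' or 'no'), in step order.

Op 1: fork(P0) -> P1. 3 ppages; refcounts: pp0:2 pp1:2 pp2:2
Op 2: read(P0, v0) -> 24. No state change.
Op 3: write(P0, v0, 178). refcount(pp0)=2>1 -> COPY to pp3. 4 ppages; refcounts: pp0:1 pp1:2 pp2:2 pp3:1
Op 4: write(P0, v0, 121). refcount(pp3)=1 -> write in place. 4 ppages; refcounts: pp0:1 pp1:2 pp2:2 pp3:1
Op 5: write(P0, v0, 155). refcount(pp3)=1 -> write in place. 4 ppages; refcounts: pp0:1 pp1:2 pp2:2 pp3:1
Op 6: read(P0, v1) -> 22. No state change.
Op 7: write(P1, v2, 168). refcount(pp2)=2>1 -> COPY to pp4. 5 ppages; refcounts: pp0:1 pp1:2 pp2:1 pp3:1 pp4:1
Op 8: read(P0, v1) -> 22. No state change.
Op 9: write(P0, v1, 163). refcount(pp1)=2>1 -> COPY to pp5. 6 ppages; refcounts: pp0:1 pp1:1 pp2:1 pp3:1 pp4:1 pp5:1
Op 10: write(P1, v0, 139). refcount(pp0)=1 -> write in place. 6 ppages; refcounts: pp0:1 pp1:1 pp2:1 pp3:1 pp4:1 pp5:1

yes no no yes yes no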